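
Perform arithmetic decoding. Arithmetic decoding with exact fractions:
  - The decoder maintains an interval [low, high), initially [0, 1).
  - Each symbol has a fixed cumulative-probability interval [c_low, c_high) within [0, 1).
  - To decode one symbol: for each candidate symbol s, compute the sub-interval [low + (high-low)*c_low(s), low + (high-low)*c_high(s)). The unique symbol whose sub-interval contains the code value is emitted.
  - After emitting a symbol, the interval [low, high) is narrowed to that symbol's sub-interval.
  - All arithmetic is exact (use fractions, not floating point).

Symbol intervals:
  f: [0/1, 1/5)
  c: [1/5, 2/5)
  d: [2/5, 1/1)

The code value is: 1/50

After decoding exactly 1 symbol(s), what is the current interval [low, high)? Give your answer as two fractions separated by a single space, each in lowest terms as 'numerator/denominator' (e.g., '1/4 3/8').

Step 1: interval [0/1, 1/1), width = 1/1 - 0/1 = 1/1
  'f': [0/1 + 1/1*0/1, 0/1 + 1/1*1/5) = [0/1, 1/5) <- contains code 1/50
  'c': [0/1 + 1/1*1/5, 0/1 + 1/1*2/5) = [1/5, 2/5)
  'd': [0/1 + 1/1*2/5, 0/1 + 1/1*1/1) = [2/5, 1/1)
  emit 'f', narrow to [0/1, 1/5)

Answer: 0/1 1/5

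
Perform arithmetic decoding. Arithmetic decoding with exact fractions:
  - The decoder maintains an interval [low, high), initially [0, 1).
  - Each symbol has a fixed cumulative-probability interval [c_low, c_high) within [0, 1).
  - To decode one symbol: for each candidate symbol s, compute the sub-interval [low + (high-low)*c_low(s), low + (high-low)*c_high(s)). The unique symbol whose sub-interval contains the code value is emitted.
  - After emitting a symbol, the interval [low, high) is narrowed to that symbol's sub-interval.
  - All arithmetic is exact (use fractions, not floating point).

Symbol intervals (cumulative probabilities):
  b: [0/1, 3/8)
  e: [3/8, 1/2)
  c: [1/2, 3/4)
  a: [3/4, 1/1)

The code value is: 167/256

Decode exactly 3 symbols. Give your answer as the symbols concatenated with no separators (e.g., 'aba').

Step 1: interval [0/1, 1/1), width = 1/1 - 0/1 = 1/1
  'b': [0/1 + 1/1*0/1, 0/1 + 1/1*3/8) = [0/1, 3/8)
  'e': [0/1 + 1/1*3/8, 0/1 + 1/1*1/2) = [3/8, 1/2)
  'c': [0/1 + 1/1*1/2, 0/1 + 1/1*3/4) = [1/2, 3/4) <- contains code 167/256
  'a': [0/1 + 1/1*3/4, 0/1 + 1/1*1/1) = [3/4, 1/1)
  emit 'c', narrow to [1/2, 3/4)
Step 2: interval [1/2, 3/4), width = 3/4 - 1/2 = 1/4
  'b': [1/2 + 1/4*0/1, 1/2 + 1/4*3/8) = [1/2, 19/32)
  'e': [1/2 + 1/4*3/8, 1/2 + 1/4*1/2) = [19/32, 5/8)
  'c': [1/2 + 1/4*1/2, 1/2 + 1/4*3/4) = [5/8, 11/16) <- contains code 167/256
  'a': [1/2 + 1/4*3/4, 1/2 + 1/4*1/1) = [11/16, 3/4)
  emit 'c', narrow to [5/8, 11/16)
Step 3: interval [5/8, 11/16), width = 11/16 - 5/8 = 1/16
  'b': [5/8 + 1/16*0/1, 5/8 + 1/16*3/8) = [5/8, 83/128)
  'e': [5/8 + 1/16*3/8, 5/8 + 1/16*1/2) = [83/128, 21/32) <- contains code 167/256
  'c': [5/8 + 1/16*1/2, 5/8 + 1/16*3/4) = [21/32, 43/64)
  'a': [5/8 + 1/16*3/4, 5/8 + 1/16*1/1) = [43/64, 11/16)
  emit 'e', narrow to [83/128, 21/32)

Answer: cce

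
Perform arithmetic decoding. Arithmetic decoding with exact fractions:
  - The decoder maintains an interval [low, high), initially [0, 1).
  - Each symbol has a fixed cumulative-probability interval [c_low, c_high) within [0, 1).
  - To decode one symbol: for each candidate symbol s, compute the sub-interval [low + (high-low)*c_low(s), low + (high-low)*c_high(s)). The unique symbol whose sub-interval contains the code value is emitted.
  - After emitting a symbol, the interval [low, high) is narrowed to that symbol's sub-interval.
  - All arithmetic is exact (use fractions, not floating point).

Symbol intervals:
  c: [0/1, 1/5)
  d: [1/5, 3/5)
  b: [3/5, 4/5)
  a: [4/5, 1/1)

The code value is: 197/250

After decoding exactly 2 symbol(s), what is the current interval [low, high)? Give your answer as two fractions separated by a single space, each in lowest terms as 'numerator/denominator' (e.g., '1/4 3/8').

Step 1: interval [0/1, 1/1), width = 1/1 - 0/1 = 1/1
  'c': [0/1 + 1/1*0/1, 0/1 + 1/1*1/5) = [0/1, 1/5)
  'd': [0/1 + 1/1*1/5, 0/1 + 1/1*3/5) = [1/5, 3/5)
  'b': [0/1 + 1/1*3/5, 0/1 + 1/1*4/5) = [3/5, 4/5) <- contains code 197/250
  'a': [0/1 + 1/1*4/5, 0/1 + 1/1*1/1) = [4/5, 1/1)
  emit 'b', narrow to [3/5, 4/5)
Step 2: interval [3/5, 4/5), width = 4/5 - 3/5 = 1/5
  'c': [3/5 + 1/5*0/1, 3/5 + 1/5*1/5) = [3/5, 16/25)
  'd': [3/5 + 1/5*1/5, 3/5 + 1/5*3/5) = [16/25, 18/25)
  'b': [3/5 + 1/5*3/5, 3/5 + 1/5*4/5) = [18/25, 19/25)
  'a': [3/5 + 1/5*4/5, 3/5 + 1/5*1/1) = [19/25, 4/5) <- contains code 197/250
  emit 'a', narrow to [19/25, 4/5)

Answer: 19/25 4/5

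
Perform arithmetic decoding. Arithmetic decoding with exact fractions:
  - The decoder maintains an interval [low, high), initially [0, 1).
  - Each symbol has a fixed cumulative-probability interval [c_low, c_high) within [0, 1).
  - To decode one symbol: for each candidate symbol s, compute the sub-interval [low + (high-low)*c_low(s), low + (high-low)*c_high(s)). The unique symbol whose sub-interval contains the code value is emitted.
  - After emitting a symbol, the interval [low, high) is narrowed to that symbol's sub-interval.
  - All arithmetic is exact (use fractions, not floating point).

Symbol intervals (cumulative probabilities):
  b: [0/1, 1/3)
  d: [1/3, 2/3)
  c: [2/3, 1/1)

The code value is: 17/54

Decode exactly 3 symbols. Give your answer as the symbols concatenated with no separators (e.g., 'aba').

Step 1: interval [0/1, 1/1), width = 1/1 - 0/1 = 1/1
  'b': [0/1 + 1/1*0/1, 0/1 + 1/1*1/3) = [0/1, 1/3) <- contains code 17/54
  'd': [0/1 + 1/1*1/3, 0/1 + 1/1*2/3) = [1/3, 2/3)
  'c': [0/1 + 1/1*2/3, 0/1 + 1/1*1/1) = [2/3, 1/1)
  emit 'b', narrow to [0/1, 1/3)
Step 2: interval [0/1, 1/3), width = 1/3 - 0/1 = 1/3
  'b': [0/1 + 1/3*0/1, 0/1 + 1/3*1/3) = [0/1, 1/9)
  'd': [0/1 + 1/3*1/3, 0/1 + 1/3*2/3) = [1/9, 2/9)
  'c': [0/1 + 1/3*2/3, 0/1 + 1/3*1/1) = [2/9, 1/3) <- contains code 17/54
  emit 'c', narrow to [2/9, 1/3)
Step 3: interval [2/9, 1/3), width = 1/3 - 2/9 = 1/9
  'b': [2/9 + 1/9*0/1, 2/9 + 1/9*1/3) = [2/9, 7/27)
  'd': [2/9 + 1/9*1/3, 2/9 + 1/9*2/3) = [7/27, 8/27)
  'c': [2/9 + 1/9*2/3, 2/9 + 1/9*1/1) = [8/27, 1/3) <- contains code 17/54
  emit 'c', narrow to [8/27, 1/3)

Answer: bcc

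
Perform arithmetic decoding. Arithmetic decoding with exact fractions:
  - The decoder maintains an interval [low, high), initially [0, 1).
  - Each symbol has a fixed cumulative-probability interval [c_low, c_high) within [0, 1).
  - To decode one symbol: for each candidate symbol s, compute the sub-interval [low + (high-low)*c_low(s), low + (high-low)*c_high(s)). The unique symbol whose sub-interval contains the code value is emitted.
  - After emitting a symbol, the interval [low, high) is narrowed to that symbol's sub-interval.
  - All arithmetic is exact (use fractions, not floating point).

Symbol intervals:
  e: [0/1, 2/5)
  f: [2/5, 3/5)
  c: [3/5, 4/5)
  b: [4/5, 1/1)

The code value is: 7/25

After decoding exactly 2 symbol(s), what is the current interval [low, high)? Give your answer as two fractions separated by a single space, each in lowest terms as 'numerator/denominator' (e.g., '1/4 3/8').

Step 1: interval [0/1, 1/1), width = 1/1 - 0/1 = 1/1
  'e': [0/1 + 1/1*0/1, 0/1 + 1/1*2/5) = [0/1, 2/5) <- contains code 7/25
  'f': [0/1 + 1/1*2/5, 0/1 + 1/1*3/5) = [2/5, 3/5)
  'c': [0/1 + 1/1*3/5, 0/1 + 1/1*4/5) = [3/5, 4/5)
  'b': [0/1 + 1/1*4/5, 0/1 + 1/1*1/1) = [4/5, 1/1)
  emit 'e', narrow to [0/1, 2/5)
Step 2: interval [0/1, 2/5), width = 2/5 - 0/1 = 2/5
  'e': [0/1 + 2/5*0/1, 0/1 + 2/5*2/5) = [0/1, 4/25)
  'f': [0/1 + 2/5*2/5, 0/1 + 2/5*3/5) = [4/25, 6/25)
  'c': [0/1 + 2/5*3/5, 0/1 + 2/5*4/5) = [6/25, 8/25) <- contains code 7/25
  'b': [0/1 + 2/5*4/5, 0/1 + 2/5*1/1) = [8/25, 2/5)
  emit 'c', narrow to [6/25, 8/25)

Answer: 6/25 8/25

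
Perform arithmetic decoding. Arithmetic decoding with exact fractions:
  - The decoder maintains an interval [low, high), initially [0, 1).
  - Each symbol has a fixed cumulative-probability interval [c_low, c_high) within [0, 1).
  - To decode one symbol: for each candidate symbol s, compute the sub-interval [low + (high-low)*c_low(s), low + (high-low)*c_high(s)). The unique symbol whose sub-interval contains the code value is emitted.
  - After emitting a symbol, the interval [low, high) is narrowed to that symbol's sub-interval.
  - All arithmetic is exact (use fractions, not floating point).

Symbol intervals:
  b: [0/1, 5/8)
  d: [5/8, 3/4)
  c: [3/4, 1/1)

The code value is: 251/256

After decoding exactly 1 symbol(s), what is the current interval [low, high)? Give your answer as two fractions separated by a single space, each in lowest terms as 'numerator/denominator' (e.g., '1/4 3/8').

Answer: 3/4 1/1

Derivation:
Step 1: interval [0/1, 1/1), width = 1/1 - 0/1 = 1/1
  'b': [0/1 + 1/1*0/1, 0/1 + 1/1*5/8) = [0/1, 5/8)
  'd': [0/1 + 1/1*5/8, 0/1 + 1/1*3/4) = [5/8, 3/4)
  'c': [0/1 + 1/1*3/4, 0/1 + 1/1*1/1) = [3/4, 1/1) <- contains code 251/256
  emit 'c', narrow to [3/4, 1/1)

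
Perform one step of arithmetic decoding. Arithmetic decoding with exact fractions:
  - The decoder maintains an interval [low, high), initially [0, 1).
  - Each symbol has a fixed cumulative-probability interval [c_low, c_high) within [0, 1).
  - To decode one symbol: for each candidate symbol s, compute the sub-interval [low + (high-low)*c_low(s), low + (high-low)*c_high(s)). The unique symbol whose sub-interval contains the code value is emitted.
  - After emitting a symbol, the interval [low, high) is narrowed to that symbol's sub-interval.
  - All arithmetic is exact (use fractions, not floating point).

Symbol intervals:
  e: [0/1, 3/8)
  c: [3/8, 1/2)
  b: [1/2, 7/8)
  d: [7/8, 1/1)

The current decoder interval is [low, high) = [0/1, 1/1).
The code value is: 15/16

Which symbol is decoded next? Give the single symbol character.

Answer: d

Derivation:
Interval width = high − low = 1/1 − 0/1 = 1/1
Scaled code = (code − low) / width = (15/16 − 0/1) / 1/1 = 15/16
  e: [0/1, 3/8) 
  c: [3/8, 1/2) 
  b: [1/2, 7/8) 
  d: [7/8, 1/1) ← scaled code falls here ✓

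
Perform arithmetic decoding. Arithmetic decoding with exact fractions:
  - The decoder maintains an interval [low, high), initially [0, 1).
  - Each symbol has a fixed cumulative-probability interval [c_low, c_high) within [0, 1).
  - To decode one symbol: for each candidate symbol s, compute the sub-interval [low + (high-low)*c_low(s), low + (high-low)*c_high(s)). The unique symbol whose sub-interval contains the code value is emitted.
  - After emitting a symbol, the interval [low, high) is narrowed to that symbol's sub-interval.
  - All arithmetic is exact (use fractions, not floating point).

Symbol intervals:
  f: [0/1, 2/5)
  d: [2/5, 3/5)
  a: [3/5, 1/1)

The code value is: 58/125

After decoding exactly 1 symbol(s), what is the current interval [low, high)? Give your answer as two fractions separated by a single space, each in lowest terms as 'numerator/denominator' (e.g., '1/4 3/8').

Answer: 2/5 3/5

Derivation:
Step 1: interval [0/1, 1/1), width = 1/1 - 0/1 = 1/1
  'f': [0/1 + 1/1*0/1, 0/1 + 1/1*2/5) = [0/1, 2/5)
  'd': [0/1 + 1/1*2/5, 0/1 + 1/1*3/5) = [2/5, 3/5) <- contains code 58/125
  'a': [0/1 + 1/1*3/5, 0/1 + 1/1*1/1) = [3/5, 1/1)
  emit 'd', narrow to [2/5, 3/5)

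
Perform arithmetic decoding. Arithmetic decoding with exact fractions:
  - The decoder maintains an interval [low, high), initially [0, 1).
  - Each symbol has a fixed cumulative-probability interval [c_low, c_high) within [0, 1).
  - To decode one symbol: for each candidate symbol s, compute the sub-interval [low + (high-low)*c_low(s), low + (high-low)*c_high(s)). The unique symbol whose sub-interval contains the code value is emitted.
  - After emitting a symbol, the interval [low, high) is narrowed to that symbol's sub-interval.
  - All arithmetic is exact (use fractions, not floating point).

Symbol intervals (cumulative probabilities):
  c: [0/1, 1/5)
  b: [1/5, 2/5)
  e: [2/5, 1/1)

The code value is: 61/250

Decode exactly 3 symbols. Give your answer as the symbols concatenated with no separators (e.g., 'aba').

Answer: bbc

Derivation:
Step 1: interval [0/1, 1/1), width = 1/1 - 0/1 = 1/1
  'c': [0/1 + 1/1*0/1, 0/1 + 1/1*1/5) = [0/1, 1/5)
  'b': [0/1 + 1/1*1/5, 0/1 + 1/1*2/5) = [1/5, 2/5) <- contains code 61/250
  'e': [0/1 + 1/1*2/5, 0/1 + 1/1*1/1) = [2/5, 1/1)
  emit 'b', narrow to [1/5, 2/5)
Step 2: interval [1/5, 2/5), width = 2/5 - 1/5 = 1/5
  'c': [1/5 + 1/5*0/1, 1/5 + 1/5*1/5) = [1/5, 6/25)
  'b': [1/5 + 1/5*1/5, 1/5 + 1/5*2/5) = [6/25, 7/25) <- contains code 61/250
  'e': [1/5 + 1/5*2/5, 1/5 + 1/5*1/1) = [7/25, 2/5)
  emit 'b', narrow to [6/25, 7/25)
Step 3: interval [6/25, 7/25), width = 7/25 - 6/25 = 1/25
  'c': [6/25 + 1/25*0/1, 6/25 + 1/25*1/5) = [6/25, 31/125) <- contains code 61/250
  'b': [6/25 + 1/25*1/5, 6/25 + 1/25*2/5) = [31/125, 32/125)
  'e': [6/25 + 1/25*2/5, 6/25 + 1/25*1/1) = [32/125, 7/25)
  emit 'c', narrow to [6/25, 31/125)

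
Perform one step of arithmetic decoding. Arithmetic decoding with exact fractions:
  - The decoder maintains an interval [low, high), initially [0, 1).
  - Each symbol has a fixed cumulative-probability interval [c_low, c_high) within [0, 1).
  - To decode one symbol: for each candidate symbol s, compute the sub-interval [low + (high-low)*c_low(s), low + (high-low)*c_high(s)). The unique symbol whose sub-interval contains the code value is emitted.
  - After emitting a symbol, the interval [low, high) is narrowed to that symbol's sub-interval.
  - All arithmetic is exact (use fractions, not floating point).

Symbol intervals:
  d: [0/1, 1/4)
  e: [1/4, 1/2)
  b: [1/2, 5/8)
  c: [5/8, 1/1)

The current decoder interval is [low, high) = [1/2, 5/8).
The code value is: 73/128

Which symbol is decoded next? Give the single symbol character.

Interval width = high − low = 5/8 − 1/2 = 1/8
Scaled code = (code − low) / width = (73/128 − 1/2) / 1/8 = 9/16
  d: [0/1, 1/4) 
  e: [1/4, 1/2) 
  b: [1/2, 5/8) ← scaled code falls here ✓
  c: [5/8, 1/1) 

Answer: b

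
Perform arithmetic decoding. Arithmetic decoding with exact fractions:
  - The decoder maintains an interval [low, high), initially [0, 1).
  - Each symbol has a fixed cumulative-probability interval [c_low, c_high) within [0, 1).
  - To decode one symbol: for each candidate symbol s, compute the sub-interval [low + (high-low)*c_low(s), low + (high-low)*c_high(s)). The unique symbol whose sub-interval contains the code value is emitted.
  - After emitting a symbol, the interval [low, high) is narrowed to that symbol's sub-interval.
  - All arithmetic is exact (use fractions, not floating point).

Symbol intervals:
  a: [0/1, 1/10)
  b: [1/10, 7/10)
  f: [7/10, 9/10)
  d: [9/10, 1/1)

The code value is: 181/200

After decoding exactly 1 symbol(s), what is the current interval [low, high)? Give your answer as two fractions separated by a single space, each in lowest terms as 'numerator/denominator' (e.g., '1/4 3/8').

Answer: 9/10 1/1

Derivation:
Step 1: interval [0/1, 1/1), width = 1/1 - 0/1 = 1/1
  'a': [0/1 + 1/1*0/1, 0/1 + 1/1*1/10) = [0/1, 1/10)
  'b': [0/1 + 1/1*1/10, 0/1 + 1/1*7/10) = [1/10, 7/10)
  'f': [0/1 + 1/1*7/10, 0/1 + 1/1*9/10) = [7/10, 9/10)
  'd': [0/1 + 1/1*9/10, 0/1 + 1/1*1/1) = [9/10, 1/1) <- contains code 181/200
  emit 'd', narrow to [9/10, 1/1)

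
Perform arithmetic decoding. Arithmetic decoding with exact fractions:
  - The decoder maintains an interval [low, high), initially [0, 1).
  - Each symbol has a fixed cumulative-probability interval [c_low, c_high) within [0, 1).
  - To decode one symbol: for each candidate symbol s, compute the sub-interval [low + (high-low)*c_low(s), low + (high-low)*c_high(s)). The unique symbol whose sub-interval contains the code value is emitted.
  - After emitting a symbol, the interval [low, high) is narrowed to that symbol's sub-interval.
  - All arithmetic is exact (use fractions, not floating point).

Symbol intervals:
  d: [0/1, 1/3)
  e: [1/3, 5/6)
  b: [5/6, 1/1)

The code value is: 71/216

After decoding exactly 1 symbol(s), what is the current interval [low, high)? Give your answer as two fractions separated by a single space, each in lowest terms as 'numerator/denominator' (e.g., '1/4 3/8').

Answer: 0/1 1/3

Derivation:
Step 1: interval [0/1, 1/1), width = 1/1 - 0/1 = 1/1
  'd': [0/1 + 1/1*0/1, 0/1 + 1/1*1/3) = [0/1, 1/3) <- contains code 71/216
  'e': [0/1 + 1/1*1/3, 0/1 + 1/1*5/6) = [1/3, 5/6)
  'b': [0/1 + 1/1*5/6, 0/1 + 1/1*1/1) = [5/6, 1/1)
  emit 'd', narrow to [0/1, 1/3)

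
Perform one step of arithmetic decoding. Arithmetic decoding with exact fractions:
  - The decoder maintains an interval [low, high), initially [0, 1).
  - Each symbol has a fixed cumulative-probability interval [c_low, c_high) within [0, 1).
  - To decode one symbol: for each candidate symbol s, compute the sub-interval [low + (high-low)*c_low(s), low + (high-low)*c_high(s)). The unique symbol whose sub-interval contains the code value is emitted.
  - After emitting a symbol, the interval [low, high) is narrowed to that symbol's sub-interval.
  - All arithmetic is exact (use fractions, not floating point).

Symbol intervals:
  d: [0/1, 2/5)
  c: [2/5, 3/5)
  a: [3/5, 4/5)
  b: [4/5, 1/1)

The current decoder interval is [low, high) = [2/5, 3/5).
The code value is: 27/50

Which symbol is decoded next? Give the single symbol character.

Answer: a

Derivation:
Interval width = high − low = 3/5 − 2/5 = 1/5
Scaled code = (code − low) / width = (27/50 − 2/5) / 1/5 = 7/10
  d: [0/1, 2/5) 
  c: [2/5, 3/5) 
  a: [3/5, 4/5) ← scaled code falls here ✓
  b: [4/5, 1/1) 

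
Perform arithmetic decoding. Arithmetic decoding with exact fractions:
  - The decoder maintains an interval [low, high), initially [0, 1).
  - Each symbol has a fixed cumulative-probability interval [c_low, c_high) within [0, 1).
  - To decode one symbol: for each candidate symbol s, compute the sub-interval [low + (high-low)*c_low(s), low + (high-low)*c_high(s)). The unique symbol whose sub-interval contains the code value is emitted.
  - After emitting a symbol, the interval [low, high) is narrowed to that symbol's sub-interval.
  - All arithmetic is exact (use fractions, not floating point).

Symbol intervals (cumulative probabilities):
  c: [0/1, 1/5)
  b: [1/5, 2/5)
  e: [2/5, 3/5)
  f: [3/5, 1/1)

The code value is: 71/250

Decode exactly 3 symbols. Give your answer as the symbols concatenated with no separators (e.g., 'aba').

Answer: bec

Derivation:
Step 1: interval [0/1, 1/1), width = 1/1 - 0/1 = 1/1
  'c': [0/1 + 1/1*0/1, 0/1 + 1/1*1/5) = [0/1, 1/5)
  'b': [0/1 + 1/1*1/5, 0/1 + 1/1*2/5) = [1/5, 2/5) <- contains code 71/250
  'e': [0/1 + 1/1*2/5, 0/1 + 1/1*3/5) = [2/5, 3/5)
  'f': [0/1 + 1/1*3/5, 0/1 + 1/1*1/1) = [3/5, 1/1)
  emit 'b', narrow to [1/5, 2/5)
Step 2: interval [1/5, 2/5), width = 2/5 - 1/5 = 1/5
  'c': [1/5 + 1/5*0/1, 1/5 + 1/5*1/5) = [1/5, 6/25)
  'b': [1/5 + 1/5*1/5, 1/5 + 1/5*2/5) = [6/25, 7/25)
  'e': [1/5 + 1/5*2/5, 1/5 + 1/5*3/5) = [7/25, 8/25) <- contains code 71/250
  'f': [1/5 + 1/5*3/5, 1/5 + 1/5*1/1) = [8/25, 2/5)
  emit 'e', narrow to [7/25, 8/25)
Step 3: interval [7/25, 8/25), width = 8/25 - 7/25 = 1/25
  'c': [7/25 + 1/25*0/1, 7/25 + 1/25*1/5) = [7/25, 36/125) <- contains code 71/250
  'b': [7/25 + 1/25*1/5, 7/25 + 1/25*2/5) = [36/125, 37/125)
  'e': [7/25 + 1/25*2/5, 7/25 + 1/25*3/5) = [37/125, 38/125)
  'f': [7/25 + 1/25*3/5, 7/25 + 1/25*1/1) = [38/125, 8/25)
  emit 'c', narrow to [7/25, 36/125)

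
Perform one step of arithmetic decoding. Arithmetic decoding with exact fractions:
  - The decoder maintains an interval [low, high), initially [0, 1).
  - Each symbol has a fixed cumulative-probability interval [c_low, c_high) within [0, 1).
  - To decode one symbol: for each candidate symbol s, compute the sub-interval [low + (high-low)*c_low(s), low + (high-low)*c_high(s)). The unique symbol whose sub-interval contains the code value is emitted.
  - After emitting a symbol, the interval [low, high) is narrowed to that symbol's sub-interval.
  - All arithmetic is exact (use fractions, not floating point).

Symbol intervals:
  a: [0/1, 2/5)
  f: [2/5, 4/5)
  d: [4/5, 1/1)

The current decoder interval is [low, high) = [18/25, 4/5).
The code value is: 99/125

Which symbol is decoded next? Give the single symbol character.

Answer: d

Derivation:
Interval width = high − low = 4/5 − 18/25 = 2/25
Scaled code = (code − low) / width = (99/125 − 18/25) / 2/25 = 9/10
  a: [0/1, 2/5) 
  f: [2/5, 4/5) 
  d: [4/5, 1/1) ← scaled code falls here ✓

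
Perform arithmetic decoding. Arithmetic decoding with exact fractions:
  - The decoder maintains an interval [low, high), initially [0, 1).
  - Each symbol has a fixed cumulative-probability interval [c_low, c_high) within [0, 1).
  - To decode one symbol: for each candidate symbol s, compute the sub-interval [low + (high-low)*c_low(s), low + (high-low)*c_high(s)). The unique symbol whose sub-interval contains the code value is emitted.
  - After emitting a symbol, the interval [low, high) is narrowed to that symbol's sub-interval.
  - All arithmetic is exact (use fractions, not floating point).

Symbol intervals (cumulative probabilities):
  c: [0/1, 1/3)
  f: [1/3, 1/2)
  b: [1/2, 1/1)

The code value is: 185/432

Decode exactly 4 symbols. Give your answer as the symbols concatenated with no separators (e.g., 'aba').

Answer: fbcf

Derivation:
Step 1: interval [0/1, 1/1), width = 1/1 - 0/1 = 1/1
  'c': [0/1 + 1/1*0/1, 0/1 + 1/1*1/3) = [0/1, 1/3)
  'f': [0/1 + 1/1*1/3, 0/1 + 1/1*1/2) = [1/3, 1/2) <- contains code 185/432
  'b': [0/1 + 1/1*1/2, 0/1 + 1/1*1/1) = [1/2, 1/1)
  emit 'f', narrow to [1/3, 1/2)
Step 2: interval [1/3, 1/2), width = 1/2 - 1/3 = 1/6
  'c': [1/3 + 1/6*0/1, 1/3 + 1/6*1/3) = [1/3, 7/18)
  'f': [1/3 + 1/6*1/3, 1/3 + 1/6*1/2) = [7/18, 5/12)
  'b': [1/3 + 1/6*1/2, 1/3 + 1/6*1/1) = [5/12, 1/2) <- contains code 185/432
  emit 'b', narrow to [5/12, 1/2)
Step 3: interval [5/12, 1/2), width = 1/2 - 5/12 = 1/12
  'c': [5/12 + 1/12*0/1, 5/12 + 1/12*1/3) = [5/12, 4/9) <- contains code 185/432
  'f': [5/12 + 1/12*1/3, 5/12 + 1/12*1/2) = [4/9, 11/24)
  'b': [5/12 + 1/12*1/2, 5/12 + 1/12*1/1) = [11/24, 1/2)
  emit 'c', narrow to [5/12, 4/9)
Step 4: interval [5/12, 4/9), width = 4/9 - 5/12 = 1/36
  'c': [5/12 + 1/36*0/1, 5/12 + 1/36*1/3) = [5/12, 23/54)
  'f': [5/12 + 1/36*1/3, 5/12 + 1/36*1/2) = [23/54, 31/72) <- contains code 185/432
  'b': [5/12 + 1/36*1/2, 5/12 + 1/36*1/1) = [31/72, 4/9)
  emit 'f', narrow to [23/54, 31/72)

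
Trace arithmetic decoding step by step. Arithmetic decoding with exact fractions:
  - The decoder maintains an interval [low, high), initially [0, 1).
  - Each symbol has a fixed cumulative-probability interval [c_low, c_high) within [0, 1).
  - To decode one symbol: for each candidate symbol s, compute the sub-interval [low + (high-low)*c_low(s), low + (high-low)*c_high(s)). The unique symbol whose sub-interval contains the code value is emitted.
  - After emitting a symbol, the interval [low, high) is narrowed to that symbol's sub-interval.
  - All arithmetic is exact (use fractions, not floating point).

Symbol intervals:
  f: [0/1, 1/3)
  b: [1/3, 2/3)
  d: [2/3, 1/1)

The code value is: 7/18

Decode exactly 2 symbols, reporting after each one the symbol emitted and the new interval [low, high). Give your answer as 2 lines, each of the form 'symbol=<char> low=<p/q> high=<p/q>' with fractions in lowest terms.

Answer: symbol=b low=1/3 high=2/3
symbol=f low=1/3 high=4/9

Derivation:
Step 1: interval [0/1, 1/1), width = 1/1 - 0/1 = 1/1
  'f': [0/1 + 1/1*0/1, 0/1 + 1/1*1/3) = [0/1, 1/3)
  'b': [0/1 + 1/1*1/3, 0/1 + 1/1*2/3) = [1/3, 2/3) <- contains code 7/18
  'd': [0/1 + 1/1*2/3, 0/1 + 1/1*1/1) = [2/3, 1/1)
  emit 'b', narrow to [1/3, 2/3)
Step 2: interval [1/3, 2/3), width = 2/3 - 1/3 = 1/3
  'f': [1/3 + 1/3*0/1, 1/3 + 1/3*1/3) = [1/3, 4/9) <- contains code 7/18
  'b': [1/3 + 1/3*1/3, 1/3 + 1/3*2/3) = [4/9, 5/9)
  'd': [1/3 + 1/3*2/3, 1/3 + 1/3*1/1) = [5/9, 2/3)
  emit 'f', narrow to [1/3, 4/9)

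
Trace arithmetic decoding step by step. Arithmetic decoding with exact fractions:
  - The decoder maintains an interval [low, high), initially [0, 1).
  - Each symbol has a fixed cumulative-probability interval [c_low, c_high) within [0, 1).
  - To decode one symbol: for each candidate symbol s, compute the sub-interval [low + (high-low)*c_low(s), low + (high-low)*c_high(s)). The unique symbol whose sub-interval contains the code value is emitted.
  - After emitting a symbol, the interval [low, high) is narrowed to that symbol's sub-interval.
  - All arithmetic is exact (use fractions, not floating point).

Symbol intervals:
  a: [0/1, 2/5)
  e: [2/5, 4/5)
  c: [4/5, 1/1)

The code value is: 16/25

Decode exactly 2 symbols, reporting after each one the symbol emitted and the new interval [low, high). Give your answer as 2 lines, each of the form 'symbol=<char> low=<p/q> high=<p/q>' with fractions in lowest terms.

Answer: symbol=e low=2/5 high=4/5
symbol=e low=14/25 high=18/25

Derivation:
Step 1: interval [0/1, 1/1), width = 1/1 - 0/1 = 1/1
  'a': [0/1 + 1/1*0/1, 0/1 + 1/1*2/5) = [0/1, 2/5)
  'e': [0/1 + 1/1*2/5, 0/1 + 1/1*4/5) = [2/5, 4/5) <- contains code 16/25
  'c': [0/1 + 1/1*4/5, 0/1 + 1/1*1/1) = [4/5, 1/1)
  emit 'e', narrow to [2/5, 4/5)
Step 2: interval [2/5, 4/5), width = 4/5 - 2/5 = 2/5
  'a': [2/5 + 2/5*0/1, 2/5 + 2/5*2/5) = [2/5, 14/25)
  'e': [2/5 + 2/5*2/5, 2/5 + 2/5*4/5) = [14/25, 18/25) <- contains code 16/25
  'c': [2/5 + 2/5*4/5, 2/5 + 2/5*1/1) = [18/25, 4/5)
  emit 'e', narrow to [14/25, 18/25)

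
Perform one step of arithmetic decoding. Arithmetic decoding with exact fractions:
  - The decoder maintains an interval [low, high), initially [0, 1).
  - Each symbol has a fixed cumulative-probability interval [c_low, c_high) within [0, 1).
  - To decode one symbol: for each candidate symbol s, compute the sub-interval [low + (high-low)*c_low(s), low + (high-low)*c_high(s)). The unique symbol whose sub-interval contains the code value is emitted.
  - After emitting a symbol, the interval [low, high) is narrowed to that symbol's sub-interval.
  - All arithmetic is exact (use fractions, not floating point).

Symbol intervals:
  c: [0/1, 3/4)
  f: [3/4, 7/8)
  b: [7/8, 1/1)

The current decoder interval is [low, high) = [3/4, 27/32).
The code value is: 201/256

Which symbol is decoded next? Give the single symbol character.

Interval width = high − low = 27/32 − 3/4 = 3/32
Scaled code = (code − low) / width = (201/256 − 3/4) / 3/32 = 3/8
  c: [0/1, 3/4) ← scaled code falls here ✓
  f: [3/4, 7/8) 
  b: [7/8, 1/1) 

Answer: c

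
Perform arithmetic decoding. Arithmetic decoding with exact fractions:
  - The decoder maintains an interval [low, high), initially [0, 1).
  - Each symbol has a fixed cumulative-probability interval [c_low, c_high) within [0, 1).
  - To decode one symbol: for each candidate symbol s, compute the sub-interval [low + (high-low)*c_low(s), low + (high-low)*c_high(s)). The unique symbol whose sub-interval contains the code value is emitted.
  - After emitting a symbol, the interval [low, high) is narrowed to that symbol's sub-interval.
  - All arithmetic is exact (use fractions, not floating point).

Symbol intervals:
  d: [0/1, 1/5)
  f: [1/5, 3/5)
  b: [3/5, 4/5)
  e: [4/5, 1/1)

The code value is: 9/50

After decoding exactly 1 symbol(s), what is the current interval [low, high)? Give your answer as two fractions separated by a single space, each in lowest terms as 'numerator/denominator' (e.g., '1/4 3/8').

Step 1: interval [0/1, 1/1), width = 1/1 - 0/1 = 1/1
  'd': [0/1 + 1/1*0/1, 0/1 + 1/1*1/5) = [0/1, 1/5) <- contains code 9/50
  'f': [0/1 + 1/1*1/5, 0/1 + 1/1*3/5) = [1/5, 3/5)
  'b': [0/1 + 1/1*3/5, 0/1 + 1/1*4/5) = [3/5, 4/5)
  'e': [0/1 + 1/1*4/5, 0/1 + 1/1*1/1) = [4/5, 1/1)
  emit 'd', narrow to [0/1, 1/5)

Answer: 0/1 1/5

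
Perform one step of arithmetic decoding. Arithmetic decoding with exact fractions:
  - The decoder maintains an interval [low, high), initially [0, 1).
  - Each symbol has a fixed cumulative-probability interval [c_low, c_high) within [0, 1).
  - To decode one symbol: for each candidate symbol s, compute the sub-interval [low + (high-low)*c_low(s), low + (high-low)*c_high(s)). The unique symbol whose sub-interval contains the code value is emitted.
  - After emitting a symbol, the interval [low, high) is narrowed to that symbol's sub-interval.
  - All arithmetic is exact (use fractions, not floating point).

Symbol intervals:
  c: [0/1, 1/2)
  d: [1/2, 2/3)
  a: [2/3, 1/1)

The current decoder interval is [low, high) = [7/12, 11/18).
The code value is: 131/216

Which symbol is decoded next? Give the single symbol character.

Answer: a

Derivation:
Interval width = high − low = 11/18 − 7/12 = 1/36
Scaled code = (code − low) / width = (131/216 − 7/12) / 1/36 = 5/6
  c: [0/1, 1/2) 
  d: [1/2, 2/3) 
  a: [2/3, 1/1) ← scaled code falls here ✓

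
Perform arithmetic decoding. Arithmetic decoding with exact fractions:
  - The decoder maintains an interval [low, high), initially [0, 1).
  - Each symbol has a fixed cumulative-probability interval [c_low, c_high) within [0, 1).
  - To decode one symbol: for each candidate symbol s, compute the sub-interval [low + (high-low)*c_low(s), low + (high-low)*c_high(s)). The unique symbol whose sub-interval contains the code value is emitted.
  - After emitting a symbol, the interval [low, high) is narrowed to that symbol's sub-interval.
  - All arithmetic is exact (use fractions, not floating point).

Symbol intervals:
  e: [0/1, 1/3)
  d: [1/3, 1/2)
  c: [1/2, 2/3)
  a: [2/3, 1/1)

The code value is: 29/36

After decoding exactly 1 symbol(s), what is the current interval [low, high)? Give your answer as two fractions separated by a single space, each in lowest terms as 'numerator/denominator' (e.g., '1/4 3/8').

Answer: 2/3 1/1

Derivation:
Step 1: interval [0/1, 1/1), width = 1/1 - 0/1 = 1/1
  'e': [0/1 + 1/1*0/1, 0/1 + 1/1*1/3) = [0/1, 1/3)
  'd': [0/1 + 1/1*1/3, 0/1 + 1/1*1/2) = [1/3, 1/2)
  'c': [0/1 + 1/1*1/2, 0/1 + 1/1*2/3) = [1/2, 2/3)
  'a': [0/1 + 1/1*2/3, 0/1 + 1/1*1/1) = [2/3, 1/1) <- contains code 29/36
  emit 'a', narrow to [2/3, 1/1)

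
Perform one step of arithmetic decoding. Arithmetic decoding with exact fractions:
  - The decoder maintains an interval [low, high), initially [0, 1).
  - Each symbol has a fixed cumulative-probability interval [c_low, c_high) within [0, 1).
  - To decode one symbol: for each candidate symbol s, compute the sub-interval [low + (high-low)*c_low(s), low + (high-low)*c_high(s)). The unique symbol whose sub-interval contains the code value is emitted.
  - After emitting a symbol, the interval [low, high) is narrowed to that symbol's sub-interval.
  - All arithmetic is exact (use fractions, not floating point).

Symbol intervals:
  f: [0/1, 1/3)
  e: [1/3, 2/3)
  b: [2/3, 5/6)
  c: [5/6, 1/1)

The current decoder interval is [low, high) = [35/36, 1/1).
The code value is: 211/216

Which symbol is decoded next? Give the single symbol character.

Answer: f

Derivation:
Interval width = high − low = 1/1 − 35/36 = 1/36
Scaled code = (code − low) / width = (211/216 − 35/36) / 1/36 = 1/6
  f: [0/1, 1/3) ← scaled code falls here ✓
  e: [1/3, 2/3) 
  b: [2/3, 5/6) 
  c: [5/6, 1/1) 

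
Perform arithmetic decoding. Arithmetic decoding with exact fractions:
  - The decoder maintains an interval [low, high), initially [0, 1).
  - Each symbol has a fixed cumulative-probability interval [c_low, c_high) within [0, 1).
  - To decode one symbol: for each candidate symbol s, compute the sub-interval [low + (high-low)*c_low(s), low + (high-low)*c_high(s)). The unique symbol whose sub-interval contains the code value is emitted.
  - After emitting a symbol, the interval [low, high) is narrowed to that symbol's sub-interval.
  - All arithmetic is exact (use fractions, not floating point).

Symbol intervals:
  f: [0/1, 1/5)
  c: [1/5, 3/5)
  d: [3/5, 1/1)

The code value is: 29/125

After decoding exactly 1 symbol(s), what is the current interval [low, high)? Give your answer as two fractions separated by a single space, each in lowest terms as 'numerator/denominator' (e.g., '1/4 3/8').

Answer: 1/5 3/5

Derivation:
Step 1: interval [0/1, 1/1), width = 1/1 - 0/1 = 1/1
  'f': [0/1 + 1/1*0/1, 0/1 + 1/1*1/5) = [0/1, 1/5)
  'c': [0/1 + 1/1*1/5, 0/1 + 1/1*3/5) = [1/5, 3/5) <- contains code 29/125
  'd': [0/1 + 1/1*3/5, 0/1 + 1/1*1/1) = [3/5, 1/1)
  emit 'c', narrow to [1/5, 3/5)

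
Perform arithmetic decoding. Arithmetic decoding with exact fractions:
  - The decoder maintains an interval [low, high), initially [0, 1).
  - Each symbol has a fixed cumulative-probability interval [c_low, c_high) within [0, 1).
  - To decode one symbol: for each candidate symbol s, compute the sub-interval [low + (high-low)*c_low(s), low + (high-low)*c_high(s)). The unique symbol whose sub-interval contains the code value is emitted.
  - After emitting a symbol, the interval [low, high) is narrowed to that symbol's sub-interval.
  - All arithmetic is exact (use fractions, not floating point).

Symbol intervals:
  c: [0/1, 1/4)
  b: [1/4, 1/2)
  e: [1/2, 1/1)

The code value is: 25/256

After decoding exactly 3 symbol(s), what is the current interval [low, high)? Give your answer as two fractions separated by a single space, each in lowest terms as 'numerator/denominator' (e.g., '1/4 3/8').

Answer: 3/32 1/8

Derivation:
Step 1: interval [0/1, 1/1), width = 1/1 - 0/1 = 1/1
  'c': [0/1 + 1/1*0/1, 0/1 + 1/1*1/4) = [0/1, 1/4) <- contains code 25/256
  'b': [0/1 + 1/1*1/4, 0/1 + 1/1*1/2) = [1/4, 1/2)
  'e': [0/1 + 1/1*1/2, 0/1 + 1/1*1/1) = [1/2, 1/1)
  emit 'c', narrow to [0/1, 1/4)
Step 2: interval [0/1, 1/4), width = 1/4 - 0/1 = 1/4
  'c': [0/1 + 1/4*0/1, 0/1 + 1/4*1/4) = [0/1, 1/16)
  'b': [0/1 + 1/4*1/4, 0/1 + 1/4*1/2) = [1/16, 1/8) <- contains code 25/256
  'e': [0/1 + 1/4*1/2, 0/1 + 1/4*1/1) = [1/8, 1/4)
  emit 'b', narrow to [1/16, 1/8)
Step 3: interval [1/16, 1/8), width = 1/8 - 1/16 = 1/16
  'c': [1/16 + 1/16*0/1, 1/16 + 1/16*1/4) = [1/16, 5/64)
  'b': [1/16 + 1/16*1/4, 1/16 + 1/16*1/2) = [5/64, 3/32)
  'e': [1/16 + 1/16*1/2, 1/16 + 1/16*1/1) = [3/32, 1/8) <- contains code 25/256
  emit 'e', narrow to [3/32, 1/8)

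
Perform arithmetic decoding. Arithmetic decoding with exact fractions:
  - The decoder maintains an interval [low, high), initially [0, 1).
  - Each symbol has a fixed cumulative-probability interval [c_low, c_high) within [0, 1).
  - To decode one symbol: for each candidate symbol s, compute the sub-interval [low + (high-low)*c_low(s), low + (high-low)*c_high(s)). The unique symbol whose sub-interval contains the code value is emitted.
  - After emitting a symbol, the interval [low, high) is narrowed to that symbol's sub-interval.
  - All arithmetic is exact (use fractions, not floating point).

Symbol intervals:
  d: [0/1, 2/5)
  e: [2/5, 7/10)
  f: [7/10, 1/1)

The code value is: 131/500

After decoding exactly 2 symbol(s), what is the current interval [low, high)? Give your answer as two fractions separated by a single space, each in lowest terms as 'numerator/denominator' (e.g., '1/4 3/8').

Step 1: interval [0/1, 1/1), width = 1/1 - 0/1 = 1/1
  'd': [0/1 + 1/1*0/1, 0/1 + 1/1*2/5) = [0/1, 2/5) <- contains code 131/500
  'e': [0/1 + 1/1*2/5, 0/1 + 1/1*7/10) = [2/5, 7/10)
  'f': [0/1 + 1/1*7/10, 0/1 + 1/1*1/1) = [7/10, 1/1)
  emit 'd', narrow to [0/1, 2/5)
Step 2: interval [0/1, 2/5), width = 2/5 - 0/1 = 2/5
  'd': [0/1 + 2/5*0/1, 0/1 + 2/5*2/5) = [0/1, 4/25)
  'e': [0/1 + 2/5*2/5, 0/1 + 2/5*7/10) = [4/25, 7/25) <- contains code 131/500
  'f': [0/1 + 2/5*7/10, 0/1 + 2/5*1/1) = [7/25, 2/5)
  emit 'e', narrow to [4/25, 7/25)

Answer: 4/25 7/25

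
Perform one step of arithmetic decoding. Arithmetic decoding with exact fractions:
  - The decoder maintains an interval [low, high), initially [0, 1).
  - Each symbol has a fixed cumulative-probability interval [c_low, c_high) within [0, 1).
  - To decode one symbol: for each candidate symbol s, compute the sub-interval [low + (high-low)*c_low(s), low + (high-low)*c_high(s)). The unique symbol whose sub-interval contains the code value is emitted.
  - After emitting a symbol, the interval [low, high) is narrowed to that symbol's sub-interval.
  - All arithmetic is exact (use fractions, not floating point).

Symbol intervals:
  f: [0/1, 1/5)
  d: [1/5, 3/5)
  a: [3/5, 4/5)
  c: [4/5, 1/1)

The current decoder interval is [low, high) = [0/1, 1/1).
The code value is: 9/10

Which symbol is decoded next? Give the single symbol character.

Answer: c

Derivation:
Interval width = high − low = 1/1 − 0/1 = 1/1
Scaled code = (code − low) / width = (9/10 − 0/1) / 1/1 = 9/10
  f: [0/1, 1/5) 
  d: [1/5, 3/5) 
  a: [3/5, 4/5) 
  c: [4/5, 1/1) ← scaled code falls here ✓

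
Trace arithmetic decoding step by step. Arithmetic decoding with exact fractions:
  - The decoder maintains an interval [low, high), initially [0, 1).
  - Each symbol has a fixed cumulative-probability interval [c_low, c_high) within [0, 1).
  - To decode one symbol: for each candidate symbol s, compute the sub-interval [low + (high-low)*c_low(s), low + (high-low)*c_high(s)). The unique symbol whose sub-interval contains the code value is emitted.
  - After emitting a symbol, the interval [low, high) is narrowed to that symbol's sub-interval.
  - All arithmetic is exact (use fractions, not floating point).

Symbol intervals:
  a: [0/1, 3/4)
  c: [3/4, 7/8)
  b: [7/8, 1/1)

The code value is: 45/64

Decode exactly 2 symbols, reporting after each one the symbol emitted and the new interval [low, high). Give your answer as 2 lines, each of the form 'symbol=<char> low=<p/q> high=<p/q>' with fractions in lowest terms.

Answer: symbol=a low=0/1 high=3/4
symbol=b low=21/32 high=3/4

Derivation:
Step 1: interval [0/1, 1/1), width = 1/1 - 0/1 = 1/1
  'a': [0/1 + 1/1*0/1, 0/1 + 1/1*3/4) = [0/1, 3/4) <- contains code 45/64
  'c': [0/1 + 1/1*3/4, 0/1 + 1/1*7/8) = [3/4, 7/8)
  'b': [0/1 + 1/1*7/8, 0/1 + 1/1*1/1) = [7/8, 1/1)
  emit 'a', narrow to [0/1, 3/4)
Step 2: interval [0/1, 3/4), width = 3/4 - 0/1 = 3/4
  'a': [0/1 + 3/4*0/1, 0/1 + 3/4*3/4) = [0/1, 9/16)
  'c': [0/1 + 3/4*3/4, 0/1 + 3/4*7/8) = [9/16, 21/32)
  'b': [0/1 + 3/4*7/8, 0/1 + 3/4*1/1) = [21/32, 3/4) <- contains code 45/64
  emit 'b', narrow to [21/32, 3/4)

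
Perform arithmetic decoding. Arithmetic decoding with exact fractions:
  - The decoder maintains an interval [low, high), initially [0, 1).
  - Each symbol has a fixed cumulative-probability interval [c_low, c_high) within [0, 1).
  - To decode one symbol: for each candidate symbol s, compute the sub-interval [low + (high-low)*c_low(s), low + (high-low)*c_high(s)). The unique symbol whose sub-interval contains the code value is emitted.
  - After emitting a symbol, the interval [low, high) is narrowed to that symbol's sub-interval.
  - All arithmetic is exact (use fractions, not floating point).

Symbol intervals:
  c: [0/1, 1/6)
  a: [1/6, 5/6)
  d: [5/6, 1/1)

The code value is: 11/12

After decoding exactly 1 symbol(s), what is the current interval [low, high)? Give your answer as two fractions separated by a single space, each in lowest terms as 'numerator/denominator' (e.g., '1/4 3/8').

Answer: 5/6 1/1

Derivation:
Step 1: interval [0/1, 1/1), width = 1/1 - 0/1 = 1/1
  'c': [0/1 + 1/1*0/1, 0/1 + 1/1*1/6) = [0/1, 1/6)
  'a': [0/1 + 1/1*1/6, 0/1 + 1/1*5/6) = [1/6, 5/6)
  'd': [0/1 + 1/1*5/6, 0/1 + 1/1*1/1) = [5/6, 1/1) <- contains code 11/12
  emit 'd', narrow to [5/6, 1/1)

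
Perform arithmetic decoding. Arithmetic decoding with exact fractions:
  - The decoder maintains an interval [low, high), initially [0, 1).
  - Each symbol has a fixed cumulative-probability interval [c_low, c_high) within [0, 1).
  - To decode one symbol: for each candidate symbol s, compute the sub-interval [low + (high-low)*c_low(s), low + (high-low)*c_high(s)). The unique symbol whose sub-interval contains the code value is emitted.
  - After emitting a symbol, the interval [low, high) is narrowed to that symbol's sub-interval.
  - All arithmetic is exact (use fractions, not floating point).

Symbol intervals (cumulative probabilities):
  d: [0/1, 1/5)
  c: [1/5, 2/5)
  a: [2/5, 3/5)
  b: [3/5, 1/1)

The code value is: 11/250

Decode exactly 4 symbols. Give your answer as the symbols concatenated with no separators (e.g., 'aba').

Answer: dcda

Derivation:
Step 1: interval [0/1, 1/1), width = 1/1 - 0/1 = 1/1
  'd': [0/1 + 1/1*0/1, 0/1 + 1/1*1/5) = [0/1, 1/5) <- contains code 11/250
  'c': [0/1 + 1/1*1/5, 0/1 + 1/1*2/5) = [1/5, 2/5)
  'a': [0/1 + 1/1*2/5, 0/1 + 1/1*3/5) = [2/5, 3/5)
  'b': [0/1 + 1/1*3/5, 0/1 + 1/1*1/1) = [3/5, 1/1)
  emit 'd', narrow to [0/1, 1/5)
Step 2: interval [0/1, 1/5), width = 1/5 - 0/1 = 1/5
  'd': [0/1 + 1/5*0/1, 0/1 + 1/5*1/5) = [0/1, 1/25)
  'c': [0/1 + 1/5*1/5, 0/1 + 1/5*2/5) = [1/25, 2/25) <- contains code 11/250
  'a': [0/1 + 1/5*2/5, 0/1 + 1/5*3/5) = [2/25, 3/25)
  'b': [0/1 + 1/5*3/5, 0/1 + 1/5*1/1) = [3/25, 1/5)
  emit 'c', narrow to [1/25, 2/25)
Step 3: interval [1/25, 2/25), width = 2/25 - 1/25 = 1/25
  'd': [1/25 + 1/25*0/1, 1/25 + 1/25*1/5) = [1/25, 6/125) <- contains code 11/250
  'c': [1/25 + 1/25*1/5, 1/25 + 1/25*2/5) = [6/125, 7/125)
  'a': [1/25 + 1/25*2/5, 1/25 + 1/25*3/5) = [7/125, 8/125)
  'b': [1/25 + 1/25*3/5, 1/25 + 1/25*1/1) = [8/125, 2/25)
  emit 'd', narrow to [1/25, 6/125)
Step 4: interval [1/25, 6/125), width = 6/125 - 1/25 = 1/125
  'd': [1/25 + 1/125*0/1, 1/25 + 1/125*1/5) = [1/25, 26/625)
  'c': [1/25 + 1/125*1/5, 1/25 + 1/125*2/5) = [26/625, 27/625)
  'a': [1/25 + 1/125*2/5, 1/25 + 1/125*3/5) = [27/625, 28/625) <- contains code 11/250
  'b': [1/25 + 1/125*3/5, 1/25 + 1/125*1/1) = [28/625, 6/125)
  emit 'a', narrow to [27/625, 28/625)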